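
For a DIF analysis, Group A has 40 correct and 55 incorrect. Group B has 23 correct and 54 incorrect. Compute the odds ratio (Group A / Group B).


Odds_A = 40/55 = 0.7273
Odds_B = 23/54 = 0.4259
OR = Odds_A / Odds_B = 0.7273 / 0.4259
Exactly, OR = (40 * 54) / (55 * 23) = 2160 / 1265
OR = 1.7075

1.7075


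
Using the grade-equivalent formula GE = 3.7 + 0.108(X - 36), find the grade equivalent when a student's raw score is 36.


raw - median = 36 - 36 = 0
slope * diff = 0.108 * 0 = 0.0
GE = 3.7 + 0.0
GE = 3.7

3.7


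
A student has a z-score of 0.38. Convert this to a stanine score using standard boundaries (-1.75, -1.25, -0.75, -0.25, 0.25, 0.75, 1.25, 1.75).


Stanine boundaries: [-1.75, -1.25, -0.75, -0.25, 0.25, 0.75, 1.25, 1.75]
z = 0.38
Check each boundary:
  z >= -1.75 -> could be stanine 2
  z >= -1.25 -> could be stanine 3
  z >= -0.75 -> could be stanine 4
  z >= -0.25 -> could be stanine 5
  z >= 0.25 -> could be stanine 6
  z < 0.75
  z < 1.25
  z < 1.75
Highest qualifying boundary gives stanine = 6

6


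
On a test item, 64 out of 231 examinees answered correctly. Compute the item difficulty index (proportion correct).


Item difficulty p = number correct / total examinees
p = 64 / 231
p = 0.2771

0.2771


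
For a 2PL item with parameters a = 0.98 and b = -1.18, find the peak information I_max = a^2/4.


For 2PL, max info at theta = b = -1.18
I_max = a^2 / 4 = 0.98^2 / 4
= 0.9604 / 4
I_max = 0.2401

0.2401


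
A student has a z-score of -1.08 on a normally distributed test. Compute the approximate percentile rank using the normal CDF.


CDF(z) = 0.5 * (1 + erf(z/sqrt(2)))
erf(-0.7637) = -0.7199
CDF = 0.1401
Percentile rank = 0.1401 * 100 = 14.01

14.01


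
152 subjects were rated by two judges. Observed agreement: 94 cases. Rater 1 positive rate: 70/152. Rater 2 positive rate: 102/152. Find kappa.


P_o = 94/152 = 0.618421
P_e = (70*102 + 82*50) / 23104 = 0.486496
kappa = (P_o - P_e) / (1 - P_e)
kappa = (0.618421 - 0.486496) / (1 - 0.486496)
kappa = 0.2569

0.2569


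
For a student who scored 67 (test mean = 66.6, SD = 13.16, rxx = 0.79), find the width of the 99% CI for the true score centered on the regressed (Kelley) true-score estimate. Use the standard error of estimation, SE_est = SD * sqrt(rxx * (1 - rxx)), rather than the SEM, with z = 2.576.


True score estimate = 0.79*67 + 0.21*66.6 = 66.916
SE_est = SD * sqrt(rxx * (1 - rxx)) = 13.16 * sqrt(0.79 * 0.21) = 13.16 * sqrt(0.1659) = 5.360176
CI = T_est +/- z * SE_est, so width = 2 * z * SE_est = 2 * 2.576 * 5.360176
Width = 27.6156

27.6156


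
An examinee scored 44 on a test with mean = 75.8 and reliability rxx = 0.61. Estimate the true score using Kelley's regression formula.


T_est = rxx * X + (1 - rxx) * mean
T_est = 0.61 * 44 + 0.39 * 75.8
T_est = 26.84 + 29.562
T_est = 56.402

56.402


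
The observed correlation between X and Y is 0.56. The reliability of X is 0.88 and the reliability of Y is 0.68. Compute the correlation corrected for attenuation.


r_corrected = rxy / sqrt(rxx * ryy)
= 0.56 / sqrt(0.88 * 0.68)
= 0.56 / sqrt(0.5984)
= 0.56 / 0.773563
r_corrected = 0.7239

0.7239


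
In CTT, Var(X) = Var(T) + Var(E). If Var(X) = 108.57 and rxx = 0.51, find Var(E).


var_true = rxx * var_obs = 0.51 * 108.57 = 55.3707
var_error = var_obs - var_true
var_error = 108.57 - 55.3707
var_error = 53.1993

53.1993


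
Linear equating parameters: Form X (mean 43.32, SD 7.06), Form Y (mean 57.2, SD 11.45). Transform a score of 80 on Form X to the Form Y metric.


slope = SD_Y / SD_X = 11.45 / 7.06 ~ 1.6218
intercept = mean_Y - slope * mean_X = 57.2 - (11.45 / 7.06) * 43.32 ~ -13.0569
Y = slope * X + intercept. To avoid rounding drift from the rounded slope/intercept, evaluate the equivalent form Y = mean_Y + SD_Y * (X - mean_X) / SD_X at full precision:
Y = 57.2 + 11.45 * (80 - 43.32) / 7.06
Y = 57.2 + 11.45 * 36.68 / 7.06
Y = 57.2 + 419.986 / 7.06
Y = 57.2 + 59.4881
Y = 116.6881

116.6881


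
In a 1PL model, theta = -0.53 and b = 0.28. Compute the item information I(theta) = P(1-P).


P = 1/(1+exp(-(-0.53-0.28))) = 0.3079
I = P*(1-P) = 0.3079 * 0.6921
I = 0.2131

0.2131


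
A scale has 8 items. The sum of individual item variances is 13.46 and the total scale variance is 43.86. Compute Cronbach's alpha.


alpha = (k/(k-1)) * (1 - sum(si^2)/s_total^2)
= (8/7) * (1 - 13.46/43.86)
alpha = 0.7921

0.7921


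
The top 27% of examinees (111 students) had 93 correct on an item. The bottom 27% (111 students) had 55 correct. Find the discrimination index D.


p_upper = 93/111 = 0.8378
p_lower = 55/111 = 0.4955
D = 0.8378 - 0.4955 = 0.3423

0.3423


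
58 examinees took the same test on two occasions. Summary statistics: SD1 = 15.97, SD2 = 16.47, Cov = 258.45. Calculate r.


r = cov(X,Y) / (SD_X * SD_Y)
r = 258.45 / (15.97 * 16.47)
r = 258.45 / 263.0259
r = 0.9826

0.9826


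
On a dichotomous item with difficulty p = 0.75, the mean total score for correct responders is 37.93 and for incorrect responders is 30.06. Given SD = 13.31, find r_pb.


q = 1 - p = 0.25
rpb = ((M1 - M0) / SD) * sqrt(p * q)
rpb = ((37.93 - 30.06) / 13.31) * sqrt(0.75 * 0.25)
rpb = 0.256

0.256


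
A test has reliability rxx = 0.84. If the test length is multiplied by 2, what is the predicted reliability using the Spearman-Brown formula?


r_new = (n * rxx) / (1 + (n-1) * rxx)
r_new = (2 * 0.84) / (1 + 1 * 0.84)
r_new = 1.68 / 1.84
r_new = 0.913

0.913


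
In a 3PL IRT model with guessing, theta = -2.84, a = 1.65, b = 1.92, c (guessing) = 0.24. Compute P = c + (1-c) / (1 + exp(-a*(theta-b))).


logit = 1.65*(-2.84 - 1.92) = -7.854
P* = 1/(1 + exp(--7.854)) = 0.0004
P = 0.24 + (1 - 0.24) * 0.0004
P = 0.2403

0.2403


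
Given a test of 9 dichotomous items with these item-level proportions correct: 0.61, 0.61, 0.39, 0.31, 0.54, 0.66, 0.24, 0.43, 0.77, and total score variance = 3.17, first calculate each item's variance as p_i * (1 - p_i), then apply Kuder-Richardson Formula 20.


For each item, compute p_i * q_i:
  Item 1: 0.61 * 0.39 = 0.2379
  Item 2: 0.61 * 0.39 = 0.2379
  Item 3: 0.39 * 0.61 = 0.2379
  Item 4: 0.31 * 0.69 = 0.2139
  Item 5: 0.54 * 0.46 = 0.2484
  Item 6: 0.66 * 0.34 = 0.2244
  Item 7: 0.24 * 0.76 = 0.1824
  Item 8: 0.43 * 0.57 = 0.2451
  Item 9: 0.77 * 0.23 = 0.1771
Sum(p_i * q_i) = 0.2379 + 0.2379 + 0.2379 + 0.2139 + 0.2484 + 0.2244 + 0.1824 + 0.2451 + 0.1771 = 2.005
KR-20 = (k/(k-1)) * (1 - Sum(p_i*q_i) / Var_total)
= (9/8) * (1 - 2.005/3.17)
= 1.125 * 0.3675
KR-20 = 0.4134

0.4134


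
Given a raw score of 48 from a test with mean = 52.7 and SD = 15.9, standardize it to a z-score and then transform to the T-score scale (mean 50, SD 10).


z = (X - mean) / SD = (48 - 52.7) / 15.9
z = -4.7 / 15.9
z = -0.2956
T-score = T = 50 + 10z
Carry z at full precision (z = -4.7 / 15.9) into the conversion:
T-score = 50 + 10 * (-4.7 / 15.9) = 50 + -47 / 15.9
T-score = 50 + -2.956
T-score = 47.044

47.044


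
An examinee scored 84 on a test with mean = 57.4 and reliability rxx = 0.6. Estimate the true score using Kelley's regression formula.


T_est = rxx * X + (1 - rxx) * mean
T_est = 0.6 * 84 + 0.4 * 57.4
T_est = 50.4 + 22.96
T_est = 73.36

73.36


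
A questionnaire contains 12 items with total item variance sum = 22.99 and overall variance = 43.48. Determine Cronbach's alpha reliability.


alpha = (k/(k-1)) * (1 - sum(si^2)/s_total^2)
= (12/11) * (1 - 22.99/43.48)
alpha = 0.5141

0.5141


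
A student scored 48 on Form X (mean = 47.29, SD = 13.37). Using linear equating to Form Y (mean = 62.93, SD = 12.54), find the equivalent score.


slope = SD_Y / SD_X = 12.54 / 13.37 ~ 0.9379
intercept = mean_Y - slope * mean_X = 62.93 - (12.54 / 13.37) * 47.29 ~ 18.5757
Y = slope * X + intercept. To avoid rounding drift from the rounded slope/intercept, evaluate the equivalent form Y = mean_Y + SD_Y * (X - mean_X) / SD_X at full precision:
Y = 62.93 + 12.54 * (48 - 47.29) / 13.37
Y = 62.93 + 12.54 * 0.71 / 13.37
Y = 62.93 + 8.9034 / 13.37
Y = 62.93 + 0.6659
Y = 63.5959

63.5959


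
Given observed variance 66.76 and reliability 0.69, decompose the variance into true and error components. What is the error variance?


var_true = rxx * var_obs = 0.69 * 66.76 = 46.0644
var_error = var_obs - var_true
var_error = 66.76 - 46.0644
var_error = 20.6956

20.6956


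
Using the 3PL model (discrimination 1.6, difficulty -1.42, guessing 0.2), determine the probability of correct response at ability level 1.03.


logit = 1.6*(1.03 - -1.42) = 3.92
P* = 1/(1 + exp(-3.92)) = 0.9805
P = 0.2 + (1 - 0.2) * 0.9805
P = 0.9844

0.9844


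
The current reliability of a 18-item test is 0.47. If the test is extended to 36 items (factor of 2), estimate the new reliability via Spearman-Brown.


r_new = (n * rxx) / (1 + (n-1) * rxx)
r_new = (2 * 0.47) / (1 + 1 * 0.47)
r_new = 0.94 / 1.47
r_new = 0.6395

0.6395


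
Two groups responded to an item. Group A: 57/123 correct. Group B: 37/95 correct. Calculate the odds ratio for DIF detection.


Odds_A = 57/66 = 0.8636
Odds_B = 37/58 = 0.6379
OR = Odds_A / Odds_B = 0.8636 / 0.6379
Exactly, OR = (57 * 58) / (66 * 37) = 3306 / 2442
OR = 1.3538

1.3538


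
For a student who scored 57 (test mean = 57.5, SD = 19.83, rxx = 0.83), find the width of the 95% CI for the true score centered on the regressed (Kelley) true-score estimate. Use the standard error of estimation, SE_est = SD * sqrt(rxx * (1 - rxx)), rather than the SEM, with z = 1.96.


True score estimate = 0.83*57 + 0.17*57.5 = 57.085
SE_est = SD * sqrt(rxx * (1 - rxx)) = 19.83 * sqrt(0.83 * 0.17) = 19.83 * sqrt(0.1411) = 7.448798
CI = T_est +/- z * SE_est, so width = 2 * z * SE_est = 2 * 1.96 * 7.448798
Width = 29.1993

29.1993


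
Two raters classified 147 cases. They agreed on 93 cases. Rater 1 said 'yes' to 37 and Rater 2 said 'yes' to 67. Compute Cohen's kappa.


P_o = 93/147 = 0.632653
P_e = (37*67 + 110*80) / 21609 = 0.521958
kappa = (P_o - P_e) / (1 - P_e)
kappa = (0.632653 - 0.521958) / (1 - 0.521958)
kappa = 0.2316

0.2316


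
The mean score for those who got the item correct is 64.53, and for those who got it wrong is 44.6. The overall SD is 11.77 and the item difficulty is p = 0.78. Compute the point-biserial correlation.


q = 1 - p = 0.22
rpb = ((M1 - M0) / SD) * sqrt(p * q)
rpb = ((64.53 - 44.6) / 11.77) * sqrt(0.78 * 0.22)
rpb = 0.7014

0.7014


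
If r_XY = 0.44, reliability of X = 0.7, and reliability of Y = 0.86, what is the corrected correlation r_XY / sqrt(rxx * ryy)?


r_corrected = rxy / sqrt(rxx * ryy)
= 0.44 / sqrt(0.7 * 0.86)
= 0.44 / sqrt(0.602)
= 0.44 / 0.775887
r_corrected = 0.5671

0.5671


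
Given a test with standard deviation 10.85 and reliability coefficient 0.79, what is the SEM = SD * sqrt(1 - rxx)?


SEM = SD * sqrt(1 - rxx)
SEM = 10.85 * sqrt(1 - 0.79)
SEM = 10.85 * sqrt(0.21) = 10.85 * 0.458258
SEM = 4.9721

4.9721


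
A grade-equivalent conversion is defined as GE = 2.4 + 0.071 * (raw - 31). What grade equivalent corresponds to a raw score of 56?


raw - median = 56 - 31 = 25
slope * diff = 0.071 * 25 = 1.775
GE = 2.4 + 1.775
GE = 4.175

4.175


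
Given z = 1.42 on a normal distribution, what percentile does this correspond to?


CDF(z) = 0.5 * (1 + erf(z/sqrt(2)))
erf(1.0041) = 0.8444
CDF = 0.9222
Percentile rank = 0.9222 * 100 = 92.22

92.22


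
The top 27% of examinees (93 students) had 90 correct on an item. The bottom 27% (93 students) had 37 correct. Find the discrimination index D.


p_upper = 90/93 = 0.9677
p_lower = 37/93 = 0.3978
D = 0.9677 - 0.3978 = 0.5699

0.5699


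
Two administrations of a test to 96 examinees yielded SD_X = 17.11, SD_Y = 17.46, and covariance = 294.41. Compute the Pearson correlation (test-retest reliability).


r = cov(X,Y) / (SD_X * SD_Y)
r = 294.41 / (17.11 * 17.46)
r = 294.41 / 298.7406
r = 0.9855

0.9855


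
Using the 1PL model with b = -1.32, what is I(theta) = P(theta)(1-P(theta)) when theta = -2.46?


P = 1/(1+exp(-(-2.46--1.32))) = 0.2423
I = P*(1-P) = 0.2423 * 0.7577
I = 0.1836

0.1836


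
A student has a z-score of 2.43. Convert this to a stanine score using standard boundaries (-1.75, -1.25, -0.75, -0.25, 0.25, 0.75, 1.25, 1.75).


Stanine boundaries: [-1.75, -1.25, -0.75, -0.25, 0.25, 0.75, 1.25, 1.75]
z = 2.43
Check each boundary:
  z >= -1.75 -> could be stanine 2
  z >= -1.25 -> could be stanine 3
  z >= -0.75 -> could be stanine 4
  z >= -0.25 -> could be stanine 5
  z >= 0.25 -> could be stanine 6
  z >= 0.75 -> could be stanine 7
  z >= 1.25 -> could be stanine 8
  z >= 1.75 -> could be stanine 9
Highest qualifying boundary gives stanine = 9

9


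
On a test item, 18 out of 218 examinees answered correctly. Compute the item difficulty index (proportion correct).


Item difficulty p = number correct / total examinees
p = 18 / 218
p = 0.0826

0.0826


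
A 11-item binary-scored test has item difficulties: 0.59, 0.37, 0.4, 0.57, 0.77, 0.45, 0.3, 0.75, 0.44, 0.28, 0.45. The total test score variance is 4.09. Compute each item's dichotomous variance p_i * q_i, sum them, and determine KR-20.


For each item, compute p_i * q_i:
  Item 1: 0.59 * 0.41 = 0.2419
  Item 2: 0.37 * 0.63 = 0.2331
  Item 3: 0.4 * 0.6 = 0.24
  Item 4: 0.57 * 0.43 = 0.2451
  Item 5: 0.77 * 0.23 = 0.1771
  Item 6: 0.45 * 0.55 = 0.2475
  Item 7: 0.3 * 0.7 = 0.21
  Item 8: 0.75 * 0.25 = 0.1875
  Item 9: 0.44 * 0.56 = 0.2464
  Item 10: 0.28 * 0.72 = 0.2016
  Item 11: 0.45 * 0.55 = 0.2475
Sum(p_i * q_i) = 0.2419 + 0.2331 + 0.24 + 0.2451 + 0.1771 + 0.2475 + 0.21 + 0.1875 + 0.2464 + 0.2016 + 0.2475 = 2.4777
KR-20 = (k/(k-1)) * (1 - Sum(p_i*q_i) / Var_total)
= (11/10) * (1 - 2.4777/4.09)
= 1.1 * 0.3942
KR-20 = 0.4336

0.4336


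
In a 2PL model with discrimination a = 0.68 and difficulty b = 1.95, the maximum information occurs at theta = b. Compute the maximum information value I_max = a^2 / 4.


For 2PL, max info at theta = b = 1.95
I_max = a^2 / 4 = 0.68^2 / 4
= 0.4624 / 4
I_max = 0.1156

0.1156


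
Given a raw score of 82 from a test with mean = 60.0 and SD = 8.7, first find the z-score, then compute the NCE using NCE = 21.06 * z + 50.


z = (X - mean) / SD = (82 - 60.0) / 8.7
z = 22.0 / 8.7
z = 2.5287
NCE = NCE = 21.06z + 50
Carry z at full precision (z = 22.0 / 8.7) into the conversion:
NCE = 21.06 * (22.0 / 8.7) + 50 = 463.32 / 8.7 + 50
NCE = 53.2552 + 50
NCE = 103.2552

103.2552


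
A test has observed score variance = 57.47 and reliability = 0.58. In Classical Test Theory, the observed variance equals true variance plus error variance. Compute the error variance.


var_true = rxx * var_obs = 0.58 * 57.47 = 33.3326
var_error = var_obs - var_true
var_error = 57.47 - 33.3326
var_error = 24.1374

24.1374


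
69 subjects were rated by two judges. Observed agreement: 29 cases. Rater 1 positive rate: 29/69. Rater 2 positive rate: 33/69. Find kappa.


P_o = 29/69 = 0.42029
P_e = (29*33 + 40*36) / 4761 = 0.503466
kappa = (P_o - P_e) / (1 - P_e)
kappa = (0.42029 - 0.503466) / (1 - 0.503466)
kappa = -0.1675

-0.1675


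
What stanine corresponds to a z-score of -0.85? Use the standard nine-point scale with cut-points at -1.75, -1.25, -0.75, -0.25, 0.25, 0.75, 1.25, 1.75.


Stanine boundaries: [-1.75, -1.25, -0.75, -0.25, 0.25, 0.75, 1.25, 1.75]
z = -0.85
Check each boundary:
  z >= -1.75 -> could be stanine 2
  z >= -1.25 -> could be stanine 3
  z < -0.75
  z < -0.25
  z < 0.25
  z < 0.75
  z < 1.25
  z < 1.75
Highest qualifying boundary gives stanine = 3

3


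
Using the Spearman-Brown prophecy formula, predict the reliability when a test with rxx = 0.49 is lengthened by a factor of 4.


r_new = (n * rxx) / (1 + (n-1) * rxx)
r_new = (4 * 0.49) / (1 + 3 * 0.49)
r_new = 1.96 / 2.47
r_new = 0.7935

0.7935


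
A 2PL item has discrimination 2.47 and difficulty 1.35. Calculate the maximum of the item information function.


For 2PL, max info at theta = b = 1.35
I_max = a^2 / 4 = 2.47^2 / 4
= 6.1009 / 4
I_max = 1.5252

1.5252


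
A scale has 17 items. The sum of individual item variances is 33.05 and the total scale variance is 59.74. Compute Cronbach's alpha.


alpha = (k/(k-1)) * (1 - sum(si^2)/s_total^2)
= (17/16) * (1 - 33.05/59.74)
alpha = 0.4747

0.4747


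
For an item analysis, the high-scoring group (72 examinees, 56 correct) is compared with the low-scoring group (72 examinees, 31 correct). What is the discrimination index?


p_upper = 56/72 = 0.7778
p_lower = 31/72 = 0.4306
D = 0.7778 - 0.4306 = 0.3472

0.3472


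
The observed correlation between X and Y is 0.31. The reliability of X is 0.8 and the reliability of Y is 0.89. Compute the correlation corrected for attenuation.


r_corrected = rxy / sqrt(rxx * ryy)
= 0.31 / sqrt(0.8 * 0.89)
= 0.31 / sqrt(0.712)
= 0.31 / 0.843801
r_corrected = 0.3674

0.3674


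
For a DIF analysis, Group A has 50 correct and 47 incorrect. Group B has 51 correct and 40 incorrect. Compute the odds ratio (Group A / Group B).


Odds_A = 50/47 = 1.0638
Odds_B = 51/40 = 1.275
OR = Odds_A / Odds_B = 1.0638 / 1.275
Exactly, OR = (50 * 40) / (47 * 51) = 2000 / 2397
OR = 0.8344

0.8344


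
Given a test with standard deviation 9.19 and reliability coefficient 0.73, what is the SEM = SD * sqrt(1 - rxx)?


SEM = SD * sqrt(1 - rxx)
SEM = 9.19 * sqrt(1 - 0.73)
SEM = 9.19 * sqrt(0.27) = 9.19 * 0.519615
SEM = 4.7753

4.7753


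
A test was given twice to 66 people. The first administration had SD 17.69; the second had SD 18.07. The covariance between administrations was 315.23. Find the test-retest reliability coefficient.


r = cov(X,Y) / (SD_X * SD_Y)
r = 315.23 / (17.69 * 18.07)
r = 315.23 / 319.6583
r = 0.9861

0.9861


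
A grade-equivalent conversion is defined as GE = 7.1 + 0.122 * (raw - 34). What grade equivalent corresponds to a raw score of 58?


raw - median = 58 - 34 = 24
slope * diff = 0.122 * 24 = 2.928
GE = 7.1 + 2.928
GE = 10.028

10.028


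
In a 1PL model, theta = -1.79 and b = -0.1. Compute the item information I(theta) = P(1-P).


P = 1/(1+exp(-(-1.79--0.1))) = 0.1558
I = P*(1-P) = 0.1558 * 0.8442
I = 0.1315

0.1315


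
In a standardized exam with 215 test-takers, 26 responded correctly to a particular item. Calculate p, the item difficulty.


Item difficulty p = number correct / total examinees
p = 26 / 215
p = 0.1209

0.1209


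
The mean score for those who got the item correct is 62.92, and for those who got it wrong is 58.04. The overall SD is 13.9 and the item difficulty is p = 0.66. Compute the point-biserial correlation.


q = 1 - p = 0.34
rpb = ((M1 - M0) / SD) * sqrt(p * q)
rpb = ((62.92 - 58.04) / 13.9) * sqrt(0.66 * 0.34)
rpb = 0.1663

0.1663


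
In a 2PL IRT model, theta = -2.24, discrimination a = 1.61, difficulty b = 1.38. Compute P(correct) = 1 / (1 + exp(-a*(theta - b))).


a*(theta - b) = 1.61 * (-2.24 - 1.38) = -5.8282
exp(--5.8282) = 339.7466
P = 1 / (1 + 339.7466)
P = 0.0029

0.0029


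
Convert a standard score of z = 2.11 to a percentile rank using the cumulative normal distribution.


CDF(z) = 0.5 * (1 + erf(z/sqrt(2)))
erf(1.492) = 0.9651
CDF = 0.9826
Percentile rank = 0.9826 * 100 = 98.26

98.26


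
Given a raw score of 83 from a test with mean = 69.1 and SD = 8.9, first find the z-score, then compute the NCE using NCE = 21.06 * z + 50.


z = (X - mean) / SD = (83 - 69.1) / 8.9
z = 13.9 / 8.9
z = 1.5618
NCE = NCE = 21.06z + 50
Carry z at full precision (z = 13.9 / 8.9) into the conversion:
NCE = 21.06 * (13.9 / 8.9) + 50 = 292.734 / 8.9 + 50
NCE = 32.8915 + 50
NCE = 82.8915

82.8915


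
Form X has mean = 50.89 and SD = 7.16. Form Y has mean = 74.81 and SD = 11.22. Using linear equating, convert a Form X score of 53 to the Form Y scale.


slope = SD_Y / SD_X = 11.22 / 7.16 ~ 1.567
intercept = mean_Y - slope * mean_X = 74.81 - (11.22 / 7.16) * 50.89 ~ -4.9366
Y = slope * X + intercept. To avoid rounding drift from the rounded slope/intercept, evaluate the equivalent form Y = mean_Y + SD_Y * (X - mean_X) / SD_X at full precision:
Y = 74.81 + 11.22 * (53 - 50.89) / 7.16
Y = 74.81 + 11.22 * 2.11 / 7.16
Y = 74.81 + 23.6742 / 7.16
Y = 74.81 + 3.3065
Y = 78.1165

78.1165


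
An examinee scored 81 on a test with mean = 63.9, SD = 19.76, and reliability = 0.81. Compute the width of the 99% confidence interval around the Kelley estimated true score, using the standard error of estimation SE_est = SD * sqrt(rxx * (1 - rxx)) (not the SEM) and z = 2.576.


True score estimate = 0.81*81 + 0.19*63.9 = 77.751
SE_est = SD * sqrt(rxx * (1 - rxx)) = 19.76 * sqrt(0.81 * 0.19) = 19.76 * sqrt(0.1539) = 7.751866
CI = T_est +/- z * SE_est, so width = 2 * z * SE_est = 2 * 2.576 * 7.751866
Width = 39.9376

39.9376


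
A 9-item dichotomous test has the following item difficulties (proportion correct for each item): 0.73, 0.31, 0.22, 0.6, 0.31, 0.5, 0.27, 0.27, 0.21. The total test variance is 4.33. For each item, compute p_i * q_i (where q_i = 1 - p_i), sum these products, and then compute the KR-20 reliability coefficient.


For each item, compute p_i * q_i:
  Item 1: 0.73 * 0.27 = 0.1971
  Item 2: 0.31 * 0.69 = 0.2139
  Item 3: 0.22 * 0.78 = 0.1716
  Item 4: 0.6 * 0.4 = 0.24
  Item 5: 0.31 * 0.69 = 0.2139
  Item 6: 0.5 * 0.5 = 0.25
  Item 7: 0.27 * 0.73 = 0.1971
  Item 8: 0.27 * 0.73 = 0.1971
  Item 9: 0.21 * 0.79 = 0.1659
Sum(p_i * q_i) = 0.1971 + 0.2139 + 0.1716 + 0.24 + 0.2139 + 0.25 + 0.1971 + 0.1971 + 0.1659 = 1.8466
KR-20 = (k/(k-1)) * (1 - Sum(p_i*q_i) / Var_total)
= (9/8) * (1 - 1.8466/4.33)
= 1.125 * 0.5735
KR-20 = 0.6452

0.6452


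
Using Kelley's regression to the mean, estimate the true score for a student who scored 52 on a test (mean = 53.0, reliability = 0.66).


T_est = rxx * X + (1 - rxx) * mean
T_est = 0.66 * 52 + 0.34 * 53.0
T_est = 34.32 + 18.02
T_est = 52.34

52.34


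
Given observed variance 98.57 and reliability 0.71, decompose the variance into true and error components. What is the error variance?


var_true = rxx * var_obs = 0.71 * 98.57 = 69.9847
var_error = var_obs - var_true
var_error = 98.57 - 69.9847
var_error = 28.5853

28.5853


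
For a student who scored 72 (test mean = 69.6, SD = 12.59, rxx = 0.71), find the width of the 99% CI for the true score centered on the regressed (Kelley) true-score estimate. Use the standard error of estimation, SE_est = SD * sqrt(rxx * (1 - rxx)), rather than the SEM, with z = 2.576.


True score estimate = 0.71*72 + 0.29*69.6 = 71.304
SE_est = SD * sqrt(rxx * (1 - rxx)) = 12.59 * sqrt(0.71 * 0.29) = 12.59 * sqrt(0.2059) = 5.712864
CI = T_est +/- z * SE_est, so width = 2 * z * SE_est = 2 * 2.576 * 5.712864
Width = 29.4327

29.4327


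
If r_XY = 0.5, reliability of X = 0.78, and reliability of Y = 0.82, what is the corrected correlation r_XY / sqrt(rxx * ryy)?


r_corrected = rxy / sqrt(rxx * ryy)
= 0.5 / sqrt(0.78 * 0.82)
= 0.5 / sqrt(0.6396)
= 0.5 / 0.79975
r_corrected = 0.6252

0.6252


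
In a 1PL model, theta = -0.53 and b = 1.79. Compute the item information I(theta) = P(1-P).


P = 1/(1+exp(-(-0.53-1.79))) = 0.0895
I = P*(1-P) = 0.0895 * 0.9105
I = 0.0815

0.0815


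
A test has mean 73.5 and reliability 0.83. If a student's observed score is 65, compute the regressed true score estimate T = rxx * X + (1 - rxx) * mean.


T_est = rxx * X + (1 - rxx) * mean
T_est = 0.83 * 65 + 0.17 * 73.5
T_est = 53.95 + 12.495
T_est = 66.445

66.445


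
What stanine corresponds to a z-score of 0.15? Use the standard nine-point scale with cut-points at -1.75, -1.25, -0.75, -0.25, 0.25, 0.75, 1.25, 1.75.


Stanine boundaries: [-1.75, -1.25, -0.75, -0.25, 0.25, 0.75, 1.25, 1.75]
z = 0.15
Check each boundary:
  z >= -1.75 -> could be stanine 2
  z >= -1.25 -> could be stanine 3
  z >= -0.75 -> could be stanine 4
  z >= -0.25 -> could be stanine 5
  z < 0.25
  z < 0.75
  z < 1.25
  z < 1.75
Highest qualifying boundary gives stanine = 5

5


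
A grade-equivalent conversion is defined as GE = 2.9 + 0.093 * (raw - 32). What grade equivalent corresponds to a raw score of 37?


raw - median = 37 - 32 = 5
slope * diff = 0.093 * 5 = 0.465
GE = 2.9 + 0.465
GE = 3.365

3.365


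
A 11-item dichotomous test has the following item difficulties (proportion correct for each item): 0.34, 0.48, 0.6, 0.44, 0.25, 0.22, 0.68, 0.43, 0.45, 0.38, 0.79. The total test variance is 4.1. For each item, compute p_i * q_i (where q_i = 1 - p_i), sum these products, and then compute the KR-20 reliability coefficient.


For each item, compute p_i * q_i:
  Item 1: 0.34 * 0.66 = 0.2244
  Item 2: 0.48 * 0.52 = 0.2496
  Item 3: 0.6 * 0.4 = 0.24
  Item 4: 0.44 * 0.56 = 0.2464
  Item 5: 0.25 * 0.75 = 0.1875
  Item 6: 0.22 * 0.78 = 0.1716
  Item 7: 0.68 * 0.32 = 0.2176
  Item 8: 0.43 * 0.57 = 0.2451
  Item 9: 0.45 * 0.55 = 0.2475
  Item 10: 0.38 * 0.62 = 0.2356
  Item 11: 0.79 * 0.21 = 0.1659
Sum(p_i * q_i) = 0.2244 + 0.2496 + 0.24 + 0.2464 + 0.1875 + 0.1716 + 0.2176 + 0.2451 + 0.2475 + 0.2356 + 0.1659 = 2.4312
KR-20 = (k/(k-1)) * (1 - Sum(p_i*q_i) / Var_total)
= (11/10) * (1 - 2.4312/4.1)
= 1.1 * 0.407
KR-20 = 0.4477

0.4477


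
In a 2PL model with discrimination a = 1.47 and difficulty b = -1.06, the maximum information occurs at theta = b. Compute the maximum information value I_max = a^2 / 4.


For 2PL, max info at theta = b = -1.06
I_max = a^2 / 4 = 1.47^2 / 4
= 2.1609 / 4
I_max = 0.5402

0.5402


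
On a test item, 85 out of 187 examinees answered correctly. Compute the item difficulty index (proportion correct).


Item difficulty p = number correct / total examinees
p = 85 / 187
p = 0.4545

0.4545


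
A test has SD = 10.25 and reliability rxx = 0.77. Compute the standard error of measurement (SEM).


SEM = SD * sqrt(1 - rxx)
SEM = 10.25 * sqrt(1 - 0.77)
SEM = 10.25 * sqrt(0.23) = 10.25 * 0.479583
SEM = 4.9157

4.9157


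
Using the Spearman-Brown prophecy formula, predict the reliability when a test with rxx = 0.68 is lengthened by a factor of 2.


r_new = (n * rxx) / (1 + (n-1) * rxx)
r_new = (2 * 0.68) / (1 + 1 * 0.68)
r_new = 1.36 / 1.68
r_new = 0.8095

0.8095


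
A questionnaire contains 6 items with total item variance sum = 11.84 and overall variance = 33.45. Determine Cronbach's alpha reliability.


alpha = (k/(k-1)) * (1 - sum(si^2)/s_total^2)
= (6/5) * (1 - 11.84/33.45)
alpha = 0.7752

0.7752


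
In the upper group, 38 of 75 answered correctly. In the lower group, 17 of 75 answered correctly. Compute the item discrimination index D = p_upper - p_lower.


p_upper = 38/75 = 0.5067
p_lower = 17/75 = 0.2267
D = 0.5067 - 0.2267 = 0.28

0.28


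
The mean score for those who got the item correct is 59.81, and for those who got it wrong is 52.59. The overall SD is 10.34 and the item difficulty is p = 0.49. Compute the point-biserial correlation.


q = 1 - p = 0.51
rpb = ((M1 - M0) / SD) * sqrt(p * q)
rpb = ((59.81 - 52.59) / 10.34) * sqrt(0.49 * 0.51)
rpb = 0.3491

0.3491


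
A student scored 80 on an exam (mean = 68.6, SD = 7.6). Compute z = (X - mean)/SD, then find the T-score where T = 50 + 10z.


z = (X - mean) / SD = (80 - 68.6) / 7.6
z = 11.4 / 7.6
z = 1.5
T-score = T = 50 + 10z
Carry z at full precision (z = 11.4 / 7.6) into the conversion:
T-score = 50 + 10 * (11.4 / 7.6) = 50 + 114 / 7.6
T-score = 50 + 15.0
T-score = 65.0

65.0


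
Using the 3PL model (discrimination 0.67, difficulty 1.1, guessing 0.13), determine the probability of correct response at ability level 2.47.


logit = 0.67*(2.47 - 1.1) = 0.9179
P* = 1/(1 + exp(-0.9179)) = 0.7146
P = 0.13 + (1 - 0.13) * 0.7146
P = 0.7517

0.7517


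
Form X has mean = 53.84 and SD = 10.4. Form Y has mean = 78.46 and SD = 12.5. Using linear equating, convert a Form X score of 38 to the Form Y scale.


slope = SD_Y / SD_X = 12.5 / 10.4 ~ 1.2019
intercept = mean_Y - slope * mean_X = 78.46 - (12.5 / 10.4) * 53.84 ~ 13.7485
Y = slope * X + intercept. To avoid rounding drift from the rounded slope/intercept, evaluate the equivalent form Y = mean_Y + SD_Y * (X - mean_X) / SD_X at full precision:
Y = 78.46 + 12.5 * (38 - 53.84) / 10.4
Y = 78.46 - 12.5 * 15.84 / 10.4
Y = 78.46 - 198.0 / 10.4
Y = 78.46 - 19.0385
Y = 59.4215

59.4215


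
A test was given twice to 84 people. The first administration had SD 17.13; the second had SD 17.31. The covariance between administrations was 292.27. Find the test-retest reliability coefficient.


r = cov(X,Y) / (SD_X * SD_Y)
r = 292.27 / (17.13 * 17.31)
r = 292.27 / 296.5203
r = 0.9857

0.9857


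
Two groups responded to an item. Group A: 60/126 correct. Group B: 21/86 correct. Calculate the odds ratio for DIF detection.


Odds_A = 60/66 = 0.9091
Odds_B = 21/65 = 0.3231
OR = Odds_A / Odds_B = 0.9091 / 0.3231
Exactly, OR = (60 * 65) / (66 * 21) = 3900 / 1386
OR = 2.8139

2.8139


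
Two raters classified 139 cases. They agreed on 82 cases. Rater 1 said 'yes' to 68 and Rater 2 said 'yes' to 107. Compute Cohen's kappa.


P_o = 82/139 = 0.589928
P_e = (68*107 + 71*32) / 19321 = 0.494177
kappa = (P_o - P_e) / (1 - P_e)
kappa = (0.589928 - 0.494177) / (1 - 0.494177)
kappa = 0.1893

0.1893


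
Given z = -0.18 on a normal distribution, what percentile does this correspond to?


CDF(z) = 0.5 * (1 + erf(z/sqrt(2)))
erf(-0.1273) = -0.1428
CDF = 0.4286
Percentile rank = 0.4286 * 100 = 42.86

42.86


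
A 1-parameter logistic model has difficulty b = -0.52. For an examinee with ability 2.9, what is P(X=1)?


theta - b = 2.9 - -0.52 = 3.42
exp(-(theta - b)) = exp(-3.42) = 0.0327
P = 1 / (1 + 0.0327)
P = 0.9683

0.9683


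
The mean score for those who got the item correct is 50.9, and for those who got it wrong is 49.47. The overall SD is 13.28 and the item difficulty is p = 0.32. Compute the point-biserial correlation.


q = 1 - p = 0.68
rpb = ((M1 - M0) / SD) * sqrt(p * q)
rpb = ((50.9 - 49.47) / 13.28) * sqrt(0.32 * 0.68)
rpb = 0.0502

0.0502


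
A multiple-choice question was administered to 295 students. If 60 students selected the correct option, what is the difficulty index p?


Item difficulty p = number correct / total examinees
p = 60 / 295
p = 0.2034

0.2034


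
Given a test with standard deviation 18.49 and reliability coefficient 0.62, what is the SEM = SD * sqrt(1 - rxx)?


SEM = SD * sqrt(1 - rxx)
SEM = 18.49 * sqrt(1 - 0.62)
SEM = 18.49 * sqrt(0.38) = 18.49 * 0.616441
SEM = 11.398

11.398


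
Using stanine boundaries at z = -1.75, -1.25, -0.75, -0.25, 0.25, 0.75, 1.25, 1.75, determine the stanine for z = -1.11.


Stanine boundaries: [-1.75, -1.25, -0.75, -0.25, 0.25, 0.75, 1.25, 1.75]
z = -1.11
Check each boundary:
  z >= -1.75 -> could be stanine 2
  z >= -1.25 -> could be stanine 3
  z < -0.75
  z < -0.25
  z < 0.25
  z < 0.75
  z < 1.25
  z < 1.75
Highest qualifying boundary gives stanine = 3

3


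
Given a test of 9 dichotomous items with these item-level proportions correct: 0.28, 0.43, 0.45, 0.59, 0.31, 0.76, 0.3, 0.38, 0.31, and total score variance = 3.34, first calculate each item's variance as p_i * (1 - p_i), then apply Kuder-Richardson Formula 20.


For each item, compute p_i * q_i:
  Item 1: 0.28 * 0.72 = 0.2016
  Item 2: 0.43 * 0.57 = 0.2451
  Item 3: 0.45 * 0.55 = 0.2475
  Item 4: 0.59 * 0.41 = 0.2419
  Item 5: 0.31 * 0.69 = 0.2139
  Item 6: 0.76 * 0.24 = 0.1824
  Item 7: 0.3 * 0.7 = 0.21
  Item 8: 0.38 * 0.62 = 0.2356
  Item 9: 0.31 * 0.69 = 0.2139
Sum(p_i * q_i) = 0.2016 + 0.2451 + 0.2475 + 0.2419 + 0.2139 + 0.1824 + 0.21 + 0.2356 + 0.2139 = 1.9919
KR-20 = (k/(k-1)) * (1 - Sum(p_i*q_i) / Var_total)
= (9/8) * (1 - 1.9919/3.34)
= 1.125 * 0.4036
KR-20 = 0.4541

0.4541


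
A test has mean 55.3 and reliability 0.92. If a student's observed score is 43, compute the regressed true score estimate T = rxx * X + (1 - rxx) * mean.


T_est = rxx * X + (1 - rxx) * mean
T_est = 0.92 * 43 + 0.08 * 55.3
T_est = 39.56 + 4.424
T_est = 43.984

43.984


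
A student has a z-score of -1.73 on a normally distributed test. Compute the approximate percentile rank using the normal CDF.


CDF(z) = 0.5 * (1 + erf(z/sqrt(2)))
erf(-1.2233) = -0.9164
CDF = 0.0418
Percentile rank = 0.0418 * 100 = 4.18

4.18


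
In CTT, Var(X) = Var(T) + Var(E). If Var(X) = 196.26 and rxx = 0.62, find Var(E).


var_true = rxx * var_obs = 0.62 * 196.26 = 121.6812
var_error = var_obs - var_true
var_error = 196.26 - 121.6812
var_error = 74.5788

74.5788


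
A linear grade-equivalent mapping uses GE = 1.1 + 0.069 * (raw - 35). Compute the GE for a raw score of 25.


raw - median = 25 - 35 = -10
slope * diff = 0.069 * -10 = -0.69
GE = 1.1 + -0.69
GE = 0.41

0.41


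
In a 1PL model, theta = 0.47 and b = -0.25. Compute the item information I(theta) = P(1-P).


P = 1/(1+exp(-(0.47--0.25))) = 0.6726
I = P*(1-P) = 0.6726 * 0.3274
I = 0.2202

0.2202


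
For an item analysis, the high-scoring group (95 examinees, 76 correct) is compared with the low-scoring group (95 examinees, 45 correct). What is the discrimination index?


p_upper = 76/95 = 0.8
p_lower = 45/95 = 0.4737
D = 0.8 - 0.4737 = 0.3263

0.3263


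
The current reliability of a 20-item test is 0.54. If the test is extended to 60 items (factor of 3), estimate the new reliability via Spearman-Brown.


r_new = (n * rxx) / (1 + (n-1) * rxx)
r_new = (3 * 0.54) / (1 + 2 * 0.54)
r_new = 1.62 / 2.08
r_new = 0.7788

0.7788


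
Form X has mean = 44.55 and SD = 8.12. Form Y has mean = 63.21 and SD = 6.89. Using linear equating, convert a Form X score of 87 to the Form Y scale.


slope = SD_Y / SD_X = 6.89 / 8.12 ~ 0.8485
intercept = mean_Y - slope * mean_X = 63.21 - (6.89 / 8.12) * 44.55 ~ 25.4083
Y = slope * X + intercept. To avoid rounding drift from the rounded slope/intercept, evaluate the equivalent form Y = mean_Y + SD_Y * (X - mean_X) / SD_X at full precision:
Y = 63.21 + 6.89 * (87 - 44.55) / 8.12
Y = 63.21 + 6.89 * 42.45 / 8.12
Y = 63.21 + 292.4805 / 8.12
Y = 63.21 + 36.0198
Y = 99.2298

99.2298


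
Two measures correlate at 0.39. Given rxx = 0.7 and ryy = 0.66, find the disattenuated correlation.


r_corrected = rxy / sqrt(rxx * ryy)
= 0.39 / sqrt(0.7 * 0.66)
= 0.39 / sqrt(0.462)
= 0.39 / 0.679706
r_corrected = 0.5738

0.5738


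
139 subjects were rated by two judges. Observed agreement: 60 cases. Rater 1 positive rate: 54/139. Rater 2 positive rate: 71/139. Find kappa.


P_o = 60/139 = 0.431655
P_e = (54*71 + 85*68) / 19321 = 0.497593
kappa = (P_o - P_e) / (1 - P_e)
kappa = (0.431655 - 0.497593) / (1 - 0.497593)
kappa = -0.1312

-0.1312


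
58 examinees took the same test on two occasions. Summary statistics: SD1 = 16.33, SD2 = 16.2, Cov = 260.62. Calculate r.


r = cov(X,Y) / (SD_X * SD_Y)
r = 260.62 / (16.33 * 16.2)
r = 260.62 / 264.546
r = 0.9852

0.9852


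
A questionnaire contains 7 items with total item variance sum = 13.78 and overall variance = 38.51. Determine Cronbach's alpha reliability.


alpha = (k/(k-1)) * (1 - sum(si^2)/s_total^2)
= (7/6) * (1 - 13.78/38.51)
alpha = 0.7492

0.7492


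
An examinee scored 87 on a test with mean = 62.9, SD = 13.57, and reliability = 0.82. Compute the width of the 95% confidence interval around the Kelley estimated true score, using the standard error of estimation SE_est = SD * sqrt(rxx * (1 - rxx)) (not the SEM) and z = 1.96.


True score estimate = 0.82*87 + 0.18*62.9 = 82.662
SE_est = SD * sqrt(rxx * (1 - rxx)) = 13.57 * sqrt(0.82 * 0.18) = 13.57 * sqrt(0.1476) = 5.213424
CI = T_est +/- z * SE_est, so width = 2 * z * SE_est = 2 * 1.96 * 5.213424
Width = 20.4366

20.4366


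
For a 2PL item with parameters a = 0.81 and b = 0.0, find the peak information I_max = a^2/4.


For 2PL, max info at theta = b = 0.0
I_max = a^2 / 4 = 0.81^2 / 4
= 0.6561 / 4
I_max = 0.164

0.164


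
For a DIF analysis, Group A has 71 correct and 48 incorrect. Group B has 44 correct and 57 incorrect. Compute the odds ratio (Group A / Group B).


Odds_A = 71/48 = 1.4792
Odds_B = 44/57 = 0.7719
OR = Odds_A / Odds_B = 1.4792 / 0.7719
Exactly, OR = (71 * 57) / (48 * 44) = 4047 / 2112
OR = 1.9162

1.9162


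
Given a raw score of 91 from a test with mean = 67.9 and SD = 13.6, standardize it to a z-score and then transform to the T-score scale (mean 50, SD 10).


z = (X - mean) / SD = (91 - 67.9) / 13.6
z = 23.1 / 13.6
z = 1.6985
T-score = T = 50 + 10z
Carry z at full precision (z = 23.1 / 13.6) into the conversion:
T-score = 50 + 10 * (23.1 / 13.6) = 50 + 231 / 13.6
T-score = 50 + 16.9853
T-score = 66.9853

66.9853


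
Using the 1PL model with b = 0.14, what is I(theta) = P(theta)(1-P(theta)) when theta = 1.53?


P = 1/(1+exp(-(1.53-0.14))) = 0.8006
I = P*(1-P) = 0.8006 * 0.1994
I = 0.1596

0.1596


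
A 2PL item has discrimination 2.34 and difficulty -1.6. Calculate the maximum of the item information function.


For 2PL, max info at theta = b = -1.6
I_max = a^2 / 4 = 2.34^2 / 4
= 5.4756 / 4
I_max = 1.3689

1.3689


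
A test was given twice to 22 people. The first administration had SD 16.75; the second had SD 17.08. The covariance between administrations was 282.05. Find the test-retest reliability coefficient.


r = cov(X,Y) / (SD_X * SD_Y)
r = 282.05 / (16.75 * 17.08)
r = 282.05 / 286.09
r = 0.9859

0.9859


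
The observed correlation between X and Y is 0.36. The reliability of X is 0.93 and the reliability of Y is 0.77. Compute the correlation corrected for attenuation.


r_corrected = rxy / sqrt(rxx * ryy)
= 0.36 / sqrt(0.93 * 0.77)
= 0.36 / sqrt(0.7161)
= 0.36 / 0.846227
r_corrected = 0.4254

0.4254


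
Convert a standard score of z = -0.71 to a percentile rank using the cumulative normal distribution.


CDF(z) = 0.5 * (1 + erf(z/sqrt(2)))
erf(-0.502) = -0.5223
CDF = 0.2389
Percentile rank = 0.2389 * 100 = 23.89

23.89


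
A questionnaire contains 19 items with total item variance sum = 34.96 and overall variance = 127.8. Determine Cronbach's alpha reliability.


alpha = (k/(k-1)) * (1 - sum(si^2)/s_total^2)
= (19/18) * (1 - 34.96/127.8)
alpha = 0.7668

0.7668


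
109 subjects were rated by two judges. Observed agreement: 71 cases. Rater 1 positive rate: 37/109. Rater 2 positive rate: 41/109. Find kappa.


P_o = 71/109 = 0.651376
P_e = (37*41 + 72*68) / 11881 = 0.539769
kappa = (P_o - P_e) / (1 - P_e)
kappa = (0.651376 - 0.539769) / (1 - 0.539769)
kappa = 0.2425

0.2425


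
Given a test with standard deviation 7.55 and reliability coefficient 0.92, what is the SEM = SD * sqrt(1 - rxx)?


SEM = SD * sqrt(1 - rxx)
SEM = 7.55 * sqrt(1 - 0.92)
SEM = 7.55 * sqrt(0.08) = 7.55 * 0.282843
SEM = 2.1355

2.1355


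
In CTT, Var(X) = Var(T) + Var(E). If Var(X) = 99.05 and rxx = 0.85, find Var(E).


var_true = rxx * var_obs = 0.85 * 99.05 = 84.1925
var_error = var_obs - var_true
var_error = 99.05 - 84.1925
var_error = 14.8575

14.8575


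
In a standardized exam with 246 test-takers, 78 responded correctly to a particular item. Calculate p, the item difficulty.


Item difficulty p = number correct / total examinees
p = 78 / 246
p = 0.3171

0.3171


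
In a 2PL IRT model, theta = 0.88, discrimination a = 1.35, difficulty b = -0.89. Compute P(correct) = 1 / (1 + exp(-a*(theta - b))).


a*(theta - b) = 1.35 * (0.88 - -0.89) = 2.3895
exp(-2.3895) = 0.0917
P = 1 / (1 + 0.0917)
P = 0.916

0.916


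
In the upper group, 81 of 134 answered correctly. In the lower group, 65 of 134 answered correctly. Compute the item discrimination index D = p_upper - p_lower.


p_upper = 81/134 = 0.6045
p_lower = 65/134 = 0.4851
D = 0.6045 - 0.4851 = 0.1194

0.1194


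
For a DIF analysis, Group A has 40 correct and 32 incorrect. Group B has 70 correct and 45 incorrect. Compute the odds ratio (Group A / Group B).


Odds_A = 40/32 = 1.25
Odds_B = 70/45 = 1.5556
OR = Odds_A / Odds_B = 1.25 / 1.5556
Exactly, OR = (40 * 45) / (32 * 70) = 1800 / 2240
OR = 0.8036

0.8036


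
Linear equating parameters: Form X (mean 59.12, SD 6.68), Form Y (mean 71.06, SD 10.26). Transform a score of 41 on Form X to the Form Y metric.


slope = SD_Y / SD_X = 10.26 / 6.68 ~ 1.5359
intercept = mean_Y - slope * mean_X = 71.06 - (10.26 / 6.68) * 59.12 ~ -19.7441
Y = slope * X + intercept. To avoid rounding drift from the rounded slope/intercept, evaluate the equivalent form Y = mean_Y + SD_Y * (X - mean_X) / SD_X at full precision:
Y = 71.06 + 10.26 * (41 - 59.12) / 6.68
Y = 71.06 - 10.26 * 18.12 / 6.68
Y = 71.06 - 185.9112 / 6.68
Y = 71.06 - 27.831
Y = 43.229

43.229
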